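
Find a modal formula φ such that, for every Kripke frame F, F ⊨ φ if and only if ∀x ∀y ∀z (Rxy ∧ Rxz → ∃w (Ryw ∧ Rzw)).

◇□p → □◇p

A defining formula is ◇□p → □◇p (the .2 axiom).
Suppose ◇□p→□◇p is valid. Take Rxy, Rxz and set V(p)={w : Ryw}. Then □p at y so ◇□p at x, so □◇p at x, so ◇p at z, giving w with Rzw and Ryw.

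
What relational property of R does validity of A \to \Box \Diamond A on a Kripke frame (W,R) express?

Suppose A→□◇A is valid. Take Rxy and set V(A)={x}. Then A at x, so □◇A at x, so ◇A at y, so some z with Ryz has A; z=x, i.e. Ryx.
Conversely, any frame satisfying \forall x \forall y (Rxy \to Ryx) validates the schema.
So the correspondent is symmetry.

symmetry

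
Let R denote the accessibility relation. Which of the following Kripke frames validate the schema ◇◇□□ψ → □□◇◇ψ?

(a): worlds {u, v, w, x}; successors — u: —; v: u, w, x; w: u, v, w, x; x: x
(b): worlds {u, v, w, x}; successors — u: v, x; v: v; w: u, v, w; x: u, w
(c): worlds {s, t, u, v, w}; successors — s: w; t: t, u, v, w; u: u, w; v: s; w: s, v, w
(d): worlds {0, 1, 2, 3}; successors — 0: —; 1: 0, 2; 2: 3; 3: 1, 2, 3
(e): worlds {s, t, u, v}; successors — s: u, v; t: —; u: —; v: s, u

The schema corresponds to a generalized confluence (Geach) condition: ∀x ∀y ∀z ((xR²y ∧ xR²z) → ∃w (yR²w ∧ zR²w)).
(a): fails — vR²u, vR²u but no t with uR²t and uR²t.
(b): ✓.
(c): ✓.
(d): fails — 3R²0, 3R²0 but no w with 0R²w and 0R²w.
(e): fails — sR²s, sR²u but no w with sR²w and uR²w.
Valid on: (b), (c).

(b), (c)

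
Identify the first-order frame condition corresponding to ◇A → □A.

Suppose ◇A→□A is valid. Take Rxy, Rxz and set V(A)={y}. Then ◇A at x, so □A at x, so A at z, i.e. z=y.

partial functionality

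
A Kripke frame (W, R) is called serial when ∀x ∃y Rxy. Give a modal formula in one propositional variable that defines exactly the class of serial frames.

□ψ → ◇ψ

This is seriality; the standard corresponding axiom is D: □ψ → ◇ψ.
Suppose □ψ→◇ψ is valid. At any x set V(ψ)=W. Then □ψ at x, so ◇ψ at x, so x has a successor.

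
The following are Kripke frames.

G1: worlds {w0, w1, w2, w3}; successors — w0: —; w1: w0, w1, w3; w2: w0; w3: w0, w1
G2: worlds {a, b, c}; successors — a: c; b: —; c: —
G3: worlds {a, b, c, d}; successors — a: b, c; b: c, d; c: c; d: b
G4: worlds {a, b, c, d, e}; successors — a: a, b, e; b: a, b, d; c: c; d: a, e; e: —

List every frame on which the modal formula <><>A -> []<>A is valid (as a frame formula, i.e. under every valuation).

The schema corresponds to a generalized confluence (Geach) condition: forall x forall y forall z ((x R^2 y & xRz) -> exists w (y = w & zRw)).
G1: fails — w1R²w0, w1Rw0 but no w with w0=w and w0Rw.
G2: satisfies the condition.
G3: fails — aR²d, aRc but no w with d=w and cRw.
G4: fails — aR²a, aRe but no w with a=w and eRw.
Valid on: G2.

G2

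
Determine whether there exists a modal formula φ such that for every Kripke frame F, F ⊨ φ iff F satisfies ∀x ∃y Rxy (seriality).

Yes: it is seriality, defined by the D schema □p → ◇p.

Definable; □p → ◇p defines it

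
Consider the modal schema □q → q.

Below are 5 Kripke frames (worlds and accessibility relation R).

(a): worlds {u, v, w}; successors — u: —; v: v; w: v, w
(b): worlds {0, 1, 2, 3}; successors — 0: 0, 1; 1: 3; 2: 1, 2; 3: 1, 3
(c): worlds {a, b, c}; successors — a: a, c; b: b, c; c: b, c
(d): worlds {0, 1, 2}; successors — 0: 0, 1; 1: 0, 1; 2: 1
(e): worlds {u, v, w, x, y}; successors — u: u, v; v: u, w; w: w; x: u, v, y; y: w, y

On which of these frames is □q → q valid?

This is the axiom for reflexivity; its first-order frame correspondent is ∀x Rxx.
(a): fails — world u does not see itself.
(b): fails — world 1 does not see itself.
(c): satisfies the condition.
(d): fails — world 2 does not see itself.
(e): fails — world v does not see itself.
Valid on: (c).

(c)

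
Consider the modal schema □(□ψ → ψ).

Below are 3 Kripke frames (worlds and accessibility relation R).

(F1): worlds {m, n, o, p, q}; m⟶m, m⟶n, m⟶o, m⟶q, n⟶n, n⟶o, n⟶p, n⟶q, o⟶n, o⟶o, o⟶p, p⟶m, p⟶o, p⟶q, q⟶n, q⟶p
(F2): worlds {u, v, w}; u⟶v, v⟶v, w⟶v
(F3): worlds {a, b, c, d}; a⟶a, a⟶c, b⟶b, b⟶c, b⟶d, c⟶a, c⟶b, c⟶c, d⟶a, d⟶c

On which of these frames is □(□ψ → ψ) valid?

The schema corresponds to shift-reflexivity: ∀x ∀y (Rxy → Ryy).
(F1): fails — Rop but not Rpp.
(F2): condition met.
(F3): fails — Rbd but not Rdd.
Valid on: (F2).

(F2)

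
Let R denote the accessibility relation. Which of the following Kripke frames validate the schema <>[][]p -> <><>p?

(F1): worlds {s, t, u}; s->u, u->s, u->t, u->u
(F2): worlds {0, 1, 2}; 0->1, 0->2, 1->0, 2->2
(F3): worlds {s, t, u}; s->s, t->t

(F2), (F3)

The schema corresponds to a generalized confluence (Geach) condition: forall x forall y (xRy -> exists w (y R^2 w & x R^2 w)).
(F1): fails — uRt but no w with tR²w and uR²w.
(F2): condition met.
(F3): condition met.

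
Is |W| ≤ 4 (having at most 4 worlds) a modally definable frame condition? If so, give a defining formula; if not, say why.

If a class were modally definable it would be closed under disjoint unions (Goldblatt–Thomason).
Any modal formula valid on each of 5 disjoint one-world frames is valid on their disjoint union (validity is preserved under disjoint unions). Each one-world frame has |W|=1≤4, but the union has |W|=5.
Hence having at most 4 worlds is not modally definable.

Not definable by any modal formula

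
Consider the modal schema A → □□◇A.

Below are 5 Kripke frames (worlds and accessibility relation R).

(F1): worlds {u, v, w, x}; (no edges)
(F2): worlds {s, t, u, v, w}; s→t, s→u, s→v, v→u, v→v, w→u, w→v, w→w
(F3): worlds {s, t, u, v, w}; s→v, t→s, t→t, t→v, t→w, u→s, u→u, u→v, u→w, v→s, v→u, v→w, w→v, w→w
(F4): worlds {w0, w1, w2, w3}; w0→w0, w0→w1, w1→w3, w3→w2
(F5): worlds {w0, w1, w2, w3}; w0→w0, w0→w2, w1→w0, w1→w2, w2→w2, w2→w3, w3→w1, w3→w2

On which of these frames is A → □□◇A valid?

This is the axiom for a generalized confluence (Geach) condition; its first-order frame correspondent is ∀x ∀z (xR²z → ∃w (x = w ∧ zRw)).
(F1): condition met.
(F2): fails — sR²u but no w* with s=w* and uRw*.
(F3): fails — sR²s but no w* with s=w* and sRw*.
(F4): fails — w0R²w1 but no w with w0=w and w1Rw.
(F5): fails — w0R²w2 but no w with w0=w and w2Rw.

(F1)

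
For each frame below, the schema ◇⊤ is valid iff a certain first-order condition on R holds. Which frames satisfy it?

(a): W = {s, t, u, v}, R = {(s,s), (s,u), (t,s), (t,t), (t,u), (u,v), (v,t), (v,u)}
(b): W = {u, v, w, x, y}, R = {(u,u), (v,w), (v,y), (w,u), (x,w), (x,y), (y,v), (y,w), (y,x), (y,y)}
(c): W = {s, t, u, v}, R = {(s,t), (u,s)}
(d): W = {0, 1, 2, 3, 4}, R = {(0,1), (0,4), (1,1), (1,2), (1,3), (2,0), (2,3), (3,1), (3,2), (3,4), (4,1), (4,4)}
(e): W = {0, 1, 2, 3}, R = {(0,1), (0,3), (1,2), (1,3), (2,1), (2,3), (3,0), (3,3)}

(a), (b), (d), (e)

The schema corresponds to seriality: ∀x ∃y Rxy.
(a): satisfies the condition.
(b): satisfies the condition.
(c): fails — world t has no successor.
(d): satisfies the condition.
(e): satisfies the condition.
Valid on: (a), (b), (d), (e).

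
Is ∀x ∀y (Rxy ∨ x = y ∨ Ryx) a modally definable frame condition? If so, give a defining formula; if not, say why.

If a class were modally definable it would be closed under disjoint unions (Goldblatt–Thomason).
Take 3 disjoint single-world reflexive frames: each is trivially connected, but their disjoint union has 3 worlds with no edge between distinct components, so it is not connected.
So the class is not modally definable.

Not definable by any modal formula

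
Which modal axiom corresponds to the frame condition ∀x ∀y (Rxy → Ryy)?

A defining formula is □(□r → r) (the T□ axiom).
Suppose □(□r→r) is valid. Take Rxy and set V(r)={w : Ryw}. Then at y, □r holds; since □(□r→r) at x, □r→r at y, so r at y, i.e. Ryy.

□(□r → r)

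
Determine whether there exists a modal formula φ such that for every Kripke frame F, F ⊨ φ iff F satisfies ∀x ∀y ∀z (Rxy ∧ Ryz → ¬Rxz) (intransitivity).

No

If a class were modally definable it would be closed under surjective bounded morphisms (Goldblatt–Thomason).
The 7-cycle (worlds w0,w1,w2,w3,w4,w5,w6 with w0→w1→w2→w3→w4→w5→w6→w0) is intransitive. Mapping every world to a single reflexive point • is a surjective bounded morphism; the reflexive point is not intransitive (R••∧R•• but R••).
So the class is not modally definable.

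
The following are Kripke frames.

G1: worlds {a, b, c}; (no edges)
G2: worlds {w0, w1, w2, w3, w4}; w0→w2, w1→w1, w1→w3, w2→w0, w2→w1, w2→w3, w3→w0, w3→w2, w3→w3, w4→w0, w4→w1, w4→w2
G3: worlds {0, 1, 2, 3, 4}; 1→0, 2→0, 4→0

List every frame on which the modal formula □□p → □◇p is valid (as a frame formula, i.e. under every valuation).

G1, G2

This is the axiom for a generalized confluence (Geach) condition; its first-order frame correspondent is ∀x ∀z (xRz → ∃w (xR²w ∧ zRw)).
G1: ✓.
G2: ✓.
G3: fails — 1R0 but no w with 1R²w and 0Rw.
Valid on: G1, G2.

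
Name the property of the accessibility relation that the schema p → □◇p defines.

This schema is the B axiom.
Its frame correspondent is symmetry — ∀x ∀y (Rxy → Ryx).

Symmetry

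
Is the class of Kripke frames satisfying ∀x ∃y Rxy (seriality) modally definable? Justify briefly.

Definable; □q → ◇q defines it

The condition is seriality. A defining modal formula is □q → ◇q.
Suppose □q→◇q is valid. At any x set V(q)=W. Then □q at x, so ◇q at x, so x has a successor.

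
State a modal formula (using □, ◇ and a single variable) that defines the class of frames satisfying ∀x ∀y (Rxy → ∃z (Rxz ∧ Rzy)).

This is density; the standard corresponding axiom is C4: □□r → □r.
Suppose □□r→□r is valid. Take Rxy and set V(r)={w : xR²w}. Then □□r at x, so □r at x, so r at y, i.e. ∃z(Rxz∧Rzy).

□□r → □r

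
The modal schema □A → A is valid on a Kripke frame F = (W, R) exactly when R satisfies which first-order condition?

Suppose □A→A is valid. At any x set V(A)={w : Rxw}. Then □A holds at x, so A holds at x, i.e. Rxx.
Conversely, any frame satisfying ∀x Rxx validates the schema.
So the correspondent is reflexivity.

reflexivity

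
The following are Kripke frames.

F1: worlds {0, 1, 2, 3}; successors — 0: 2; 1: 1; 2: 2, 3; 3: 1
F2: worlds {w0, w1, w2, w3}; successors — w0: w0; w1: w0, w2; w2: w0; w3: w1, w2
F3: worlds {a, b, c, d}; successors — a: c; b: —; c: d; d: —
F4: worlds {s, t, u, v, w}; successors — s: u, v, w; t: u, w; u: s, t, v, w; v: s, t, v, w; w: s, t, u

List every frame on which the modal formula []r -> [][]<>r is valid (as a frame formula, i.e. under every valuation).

F4

Frame correspondent (Sahlqvist): forall x forall z (x R^2 z -> exists w (xRw & zRw)) — i.e. a generalized confluence (Geach) condition.
F1: fails — 0R²3 but no w with 0Rw and 3Rw.
F2: fails — w3R²w0 but no w with w3Rw and w0Rw.
F3: fails — aR²d but no w with aRw and dRw.
F4: satisfies the condition.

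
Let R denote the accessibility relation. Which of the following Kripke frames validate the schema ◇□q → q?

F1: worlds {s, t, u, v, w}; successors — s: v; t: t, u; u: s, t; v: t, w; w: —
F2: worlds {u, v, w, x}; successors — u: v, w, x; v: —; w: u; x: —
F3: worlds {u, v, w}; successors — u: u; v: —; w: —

F3

Frame correspondent (Sahlqvist): ∀x ∀y (Rxy → Ryx) — i.e. symmetry.
F1: fails — Rvw but not Rwv.
F2: fails — Ruv but not Rvu.
F3: condition met.
Valid on: F3.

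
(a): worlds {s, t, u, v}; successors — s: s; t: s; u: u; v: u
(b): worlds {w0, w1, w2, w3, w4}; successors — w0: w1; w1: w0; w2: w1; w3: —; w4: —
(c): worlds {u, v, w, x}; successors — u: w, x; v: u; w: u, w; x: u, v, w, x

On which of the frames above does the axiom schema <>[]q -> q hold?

none

This is the axiom for symmetry; its first-order frame correspondent is forall x forall y (Rxy -> Ryx).
(a): fails — Rvu but not Ruv.
(b): fails — Rw2w1 but not Rw1w2.
(c): fails — Rxw but not Rwx.
Valid on no frame.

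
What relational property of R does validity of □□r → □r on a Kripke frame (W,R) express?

This is the C4 axiom.
Its frame correspondent is density — ∀x ∀y (Rxy → ∃z (Rxz ∧ Rzy)).

Density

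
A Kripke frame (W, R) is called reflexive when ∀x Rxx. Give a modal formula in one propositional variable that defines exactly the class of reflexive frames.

□s → s

This is reflexivity; the standard corresponding axiom is T: □s → s.
Suppose □s→s is valid. At any x set V(s)={w : Rxw}. Then □s holds at x, so s holds at x, i.e. Rxx.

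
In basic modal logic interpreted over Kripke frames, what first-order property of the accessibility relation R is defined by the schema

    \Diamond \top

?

◇⊤ holds at w iff w has a successor, so frame-validity of ◇⊤ is exactly seriality. Equivalently via □q → ◇q:
Suppose □q→◇q is valid. At any x set V(q)=W. Then □q at x, so ◇q at x, so x has a successor.

Seriality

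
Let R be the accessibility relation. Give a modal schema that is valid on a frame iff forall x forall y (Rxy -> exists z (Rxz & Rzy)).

□□p → □p

The condition is density. The C4 schema □□p → □p defines it.
Suppose □□p→□p is valid. Take Rxy and set V(p)={w : xR²w}. Then □□p at x, so □p at x, so p at y, i.e. ∃z(Rxz∧Rzy).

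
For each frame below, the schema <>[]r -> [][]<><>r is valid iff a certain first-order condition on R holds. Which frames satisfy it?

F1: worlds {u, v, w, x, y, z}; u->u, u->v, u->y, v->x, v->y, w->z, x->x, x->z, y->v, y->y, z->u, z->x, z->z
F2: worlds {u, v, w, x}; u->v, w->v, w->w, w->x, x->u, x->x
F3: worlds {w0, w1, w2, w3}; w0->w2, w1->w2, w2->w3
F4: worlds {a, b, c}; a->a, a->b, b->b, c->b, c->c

Frame correspondent (Sahlqvist): forall x forall y forall z ((xRy & x R^2 z) -> exists w (yRw & z R^2 w)) — i.e. a generalized confluence (Geach) condition.
F1: fails — uRy, uR²x but no t with yRt and xR²t.
F2: fails — wRv, wR²u but no t with vRt and uR²t.
F3: fails — w0Rw2, w0R²w3 but no w with w2Rw and w3R²w.
F4: condition met.

F4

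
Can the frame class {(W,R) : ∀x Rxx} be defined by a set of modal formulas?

Definable; □p → p defines it

Yes: it is reflexivity, defined by the T schema □p → p.
Suppose □p→p is valid. At any x set V(p)={w : Rxw}. Then □p holds at x, so p holds at x, i.e. Rxx.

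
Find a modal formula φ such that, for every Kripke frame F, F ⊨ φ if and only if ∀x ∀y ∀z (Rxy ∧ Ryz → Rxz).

The condition is transitivity. The 4 schema □r → □□r defines it.

□r → □□r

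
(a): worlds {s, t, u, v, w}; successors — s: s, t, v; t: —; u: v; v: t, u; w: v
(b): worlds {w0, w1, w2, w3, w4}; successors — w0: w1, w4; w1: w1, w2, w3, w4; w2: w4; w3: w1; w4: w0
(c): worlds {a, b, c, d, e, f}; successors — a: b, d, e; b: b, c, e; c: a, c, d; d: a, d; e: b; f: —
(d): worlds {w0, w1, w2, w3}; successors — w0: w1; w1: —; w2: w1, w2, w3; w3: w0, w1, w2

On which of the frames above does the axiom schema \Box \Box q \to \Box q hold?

(c)

This is the axiom for density; its first-order frame correspondent is \forall x \forall y (Rxy \to \exists z (Rxz \wedge Rzy)).
(a): fails — Ruv but no z with Ruz and Rzv.
(b): fails — Rw2w4 but no z with Rw2z and Rzw4.
(c): satisfies the condition.
(d): fails — Rw3w0 but no z with Rw3z and Rzw0.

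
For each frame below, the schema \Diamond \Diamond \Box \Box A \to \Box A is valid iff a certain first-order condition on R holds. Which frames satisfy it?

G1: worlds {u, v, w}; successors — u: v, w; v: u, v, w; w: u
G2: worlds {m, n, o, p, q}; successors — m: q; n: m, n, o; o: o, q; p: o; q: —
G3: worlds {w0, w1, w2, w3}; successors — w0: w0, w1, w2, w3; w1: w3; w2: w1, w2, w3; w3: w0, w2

none

This is the axiom for a generalized confluence (Geach) condition; its first-order frame correspondent is \forall x \forall y \forall z ((x R^2 y \wedge xRz) \to \exists w (y R^2 w \wedge z = w)).
G1: fails — vR²w, vRu but no t with wR²t and u=t.
G2: fails — nR²m, nRm but no w with mR²w and m=w.
G3: fails — w0R²w1, w0Rw1 but no w with w1R²w and w1=w.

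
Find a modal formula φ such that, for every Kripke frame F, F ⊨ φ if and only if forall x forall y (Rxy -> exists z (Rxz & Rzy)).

The condition is density. The C4 schema □□q → □q defines it.

□□q → □q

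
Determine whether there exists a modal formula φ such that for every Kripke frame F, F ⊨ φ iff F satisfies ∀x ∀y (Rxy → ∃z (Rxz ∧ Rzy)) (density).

Yes — defined by □□p → □p

The condition is density. A defining modal formula is □□p → □p.
Suppose □□p→□p is valid. Take Rxy and set V(p)={w : xR²w}. Then □□p at x, so □p at x, so p at y, i.e. ∃z(Rxz∧Rzy).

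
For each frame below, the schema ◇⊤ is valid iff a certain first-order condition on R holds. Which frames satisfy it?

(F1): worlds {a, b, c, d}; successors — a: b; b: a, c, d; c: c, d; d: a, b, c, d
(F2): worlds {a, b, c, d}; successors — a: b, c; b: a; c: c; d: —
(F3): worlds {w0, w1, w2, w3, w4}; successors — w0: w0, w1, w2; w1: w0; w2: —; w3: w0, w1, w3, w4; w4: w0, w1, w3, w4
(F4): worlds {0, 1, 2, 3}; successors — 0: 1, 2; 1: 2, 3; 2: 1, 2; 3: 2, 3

The schema corresponds to seriality: ∀x ∃y Rxy.
(F1): ✓.
(F2): fails — world d has no successor.
(F3): fails — world w2 has no successor.
(F4): ✓.
Valid on: (F1), (F4).

(F1), (F4)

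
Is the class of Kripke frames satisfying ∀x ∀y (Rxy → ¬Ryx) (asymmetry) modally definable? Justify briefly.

If a class were modally definable it would be closed under surjective bounded morphisms (Goldblatt–Thomason).
The 3-cycle (worlds s,t,u with s→t→u→s) is asymmetric. Mapping every world to a single reflexive point • is a surjective bounded morphism, and the reflexive point is not asymmetric (R•• but asymmetry requires ¬R••).
So the class is not modally definable.

Not definable by any modal formula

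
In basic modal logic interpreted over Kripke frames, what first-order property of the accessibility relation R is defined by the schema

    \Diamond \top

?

◇⊤ holds at w iff w has a successor, so frame-validity of ◇⊤ is exactly seriality. Equivalently via □q → ◇q:
Suppose □q→◇q is valid. At any x set V(q)=W. Then □q at x, so ◇q at x, so x has a successor.

seriality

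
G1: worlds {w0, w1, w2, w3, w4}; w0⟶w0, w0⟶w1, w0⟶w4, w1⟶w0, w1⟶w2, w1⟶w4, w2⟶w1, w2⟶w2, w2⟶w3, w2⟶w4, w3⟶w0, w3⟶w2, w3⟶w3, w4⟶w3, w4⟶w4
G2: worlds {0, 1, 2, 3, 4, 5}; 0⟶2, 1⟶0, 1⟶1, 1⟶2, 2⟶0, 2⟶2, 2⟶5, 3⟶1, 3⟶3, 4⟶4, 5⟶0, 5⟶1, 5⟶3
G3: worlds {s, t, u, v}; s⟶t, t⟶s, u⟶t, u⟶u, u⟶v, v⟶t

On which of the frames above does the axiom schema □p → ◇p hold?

This is the axiom for seriality; its first-order frame correspondent is ∀x ∃y Rxy.
G1: condition met.
G2: condition met.
G3: condition met.
Valid on: G1, G2, G3.

G1, G2, G3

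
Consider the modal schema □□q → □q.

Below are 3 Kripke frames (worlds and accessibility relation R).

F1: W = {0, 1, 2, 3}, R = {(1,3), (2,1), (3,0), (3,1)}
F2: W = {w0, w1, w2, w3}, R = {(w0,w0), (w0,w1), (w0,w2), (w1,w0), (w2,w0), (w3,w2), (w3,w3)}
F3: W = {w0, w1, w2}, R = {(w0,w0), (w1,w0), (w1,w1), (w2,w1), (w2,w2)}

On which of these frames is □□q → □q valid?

F2, F3

The schema corresponds to density: ∀x ∀y (Rxy → ∃z (Rxz ∧ Rzy)).
F1: fails — R31 but no z with R3z and Rz1.
F2: condition met.
F3: condition met.
Valid on: F2, F3.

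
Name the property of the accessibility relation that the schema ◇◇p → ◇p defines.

Equivalently (dual form): □p → □□p.
Suppose □p→□□p is valid. Take Rxy, Ryz and set V(p)={w : Rxw}. Then □p at x, so □□p at x, so □p at y, so p at z, i.e. Rxz.

transitivity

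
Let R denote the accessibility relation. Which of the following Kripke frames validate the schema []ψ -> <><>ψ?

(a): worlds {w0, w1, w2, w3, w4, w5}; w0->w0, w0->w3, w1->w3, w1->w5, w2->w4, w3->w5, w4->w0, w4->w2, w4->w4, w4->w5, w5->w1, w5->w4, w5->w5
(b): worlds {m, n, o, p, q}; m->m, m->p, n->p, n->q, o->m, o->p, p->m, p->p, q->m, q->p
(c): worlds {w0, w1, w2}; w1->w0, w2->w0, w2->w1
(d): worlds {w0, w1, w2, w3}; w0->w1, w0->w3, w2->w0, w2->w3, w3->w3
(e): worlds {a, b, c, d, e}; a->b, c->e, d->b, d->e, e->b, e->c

The schema corresponds to a generalized confluence (Geach) condition: forall x exists w (xRw & x R^2 w).
(a): holds.
(b): holds.
(c): fails — at w0 but no w with w0Rw and w0R²w.
(d): fails — at w1 but no w with w1Rw and w1R²w.
(e): fails — at a but no w with aRw and aR²w.
Valid on: (a), (b).

(a), (b)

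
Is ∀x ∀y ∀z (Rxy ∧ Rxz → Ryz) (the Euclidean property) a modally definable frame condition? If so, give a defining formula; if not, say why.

Yes — defined by ◇r → □◇r

This is a Sahlqvist condition; the 5 axiom ◇r → □◇r defines it.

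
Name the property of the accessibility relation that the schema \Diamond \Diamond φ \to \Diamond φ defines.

transitivity

This is frame-equivalent to □φ → □□φ (substitute ¬φ for φ and contrapose).
Suppose □φ→□□φ is valid. Take Rxy, Ryz and set V(φ)={w : Rxw}. Then □φ at x, so □□φ at x, so □φ at y, so φ at z, i.e. Rxz.
The converse is a direct semantic check.
So the correspondent is transitivity.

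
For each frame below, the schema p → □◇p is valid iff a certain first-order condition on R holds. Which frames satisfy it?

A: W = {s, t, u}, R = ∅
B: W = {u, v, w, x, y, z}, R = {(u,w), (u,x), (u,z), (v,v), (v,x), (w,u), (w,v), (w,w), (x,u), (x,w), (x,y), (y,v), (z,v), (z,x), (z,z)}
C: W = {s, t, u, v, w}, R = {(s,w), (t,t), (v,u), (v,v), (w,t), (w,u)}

Frame correspondent (Sahlqvist): ∀x ∀y (Rxy → Ryx) — i.e. symmetry.
A: condition met.
B: fails — Ruz but not Rzu.
C: fails — Rwt but not Rtw.
Valid on: A.

A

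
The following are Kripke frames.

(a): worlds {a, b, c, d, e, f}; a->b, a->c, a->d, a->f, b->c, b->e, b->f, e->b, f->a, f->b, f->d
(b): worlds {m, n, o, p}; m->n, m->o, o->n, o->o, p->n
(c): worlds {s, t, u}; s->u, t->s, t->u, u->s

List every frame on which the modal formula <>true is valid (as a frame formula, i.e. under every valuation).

(c)

Frame correspondent (Sahlqvist): forall x exists y Rxy — i.e. seriality.
(a): fails — world c has no successor.
(b): fails — world n has no successor.
(c): holds.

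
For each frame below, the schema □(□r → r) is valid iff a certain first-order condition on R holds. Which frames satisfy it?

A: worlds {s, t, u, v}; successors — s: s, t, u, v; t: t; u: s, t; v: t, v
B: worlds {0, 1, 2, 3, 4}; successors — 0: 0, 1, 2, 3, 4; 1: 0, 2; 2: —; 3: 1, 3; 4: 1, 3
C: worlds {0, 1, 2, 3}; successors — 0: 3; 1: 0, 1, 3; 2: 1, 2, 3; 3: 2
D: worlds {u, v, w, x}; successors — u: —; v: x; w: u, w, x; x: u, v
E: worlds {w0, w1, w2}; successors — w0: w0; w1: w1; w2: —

The schema corresponds to shift-reflexivity: ∀x ∀y (Rxy → Ryy).
A: fails — Rsu but not Ruu.
B: fails — R02 but not R22.
C: fails — R10 but not R00.
D: fails — Rwu but not Ruu.
E: satisfies the condition.
Valid on: E.

E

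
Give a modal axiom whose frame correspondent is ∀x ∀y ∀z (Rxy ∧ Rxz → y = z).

This is partial functionality; the standard corresponding axiom is CD: ◇r → □r.
Suppose ◇r→□r is valid. Take Rxy, Rxz and set V(r)={y}. Then ◇r at x, so □r at x, so r at z, i.e. z=y.

◇r → □r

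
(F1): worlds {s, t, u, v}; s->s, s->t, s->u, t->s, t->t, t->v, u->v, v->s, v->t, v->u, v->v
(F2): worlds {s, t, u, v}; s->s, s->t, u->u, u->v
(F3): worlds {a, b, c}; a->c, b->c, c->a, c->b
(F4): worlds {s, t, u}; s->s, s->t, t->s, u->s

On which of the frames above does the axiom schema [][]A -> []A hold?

(F1), (F2), (F4)

The schema corresponds to density: forall x forall y (Rxy -> exists z (Rxz & Rzy)).
(F1): satisfies the condition.
(F2): satisfies the condition.
(F3): fails — Rac but no z with Raz and Rzc.
(F4): satisfies the condition.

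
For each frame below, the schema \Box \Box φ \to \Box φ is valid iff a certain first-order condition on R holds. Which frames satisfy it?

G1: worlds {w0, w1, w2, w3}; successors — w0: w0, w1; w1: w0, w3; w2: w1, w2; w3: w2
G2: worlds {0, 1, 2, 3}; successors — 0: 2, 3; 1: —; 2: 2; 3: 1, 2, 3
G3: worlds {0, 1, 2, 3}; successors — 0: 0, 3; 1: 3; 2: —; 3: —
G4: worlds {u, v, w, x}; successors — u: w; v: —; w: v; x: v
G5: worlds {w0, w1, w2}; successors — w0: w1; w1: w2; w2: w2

This is the axiom for density; its first-order frame correspondent is \forall x \forall y (Rxy \to \exists z (Rxz \wedge Rzy)).
G1: fails — Rw1w3 but no z with Rw1z and Rzw3.
G2: holds.
G3: fails — R13 but no z with R1z and Rz3.
G4: fails — Ruw but no z with Ruz and Rzw.
G5: fails — Rw0w1 but no z with Rw0z and Rzw1.

G2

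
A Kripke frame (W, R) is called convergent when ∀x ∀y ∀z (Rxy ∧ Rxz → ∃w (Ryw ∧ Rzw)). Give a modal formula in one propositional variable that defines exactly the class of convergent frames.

The condition is convergence. The .2 schema ◇□p → □◇p defines it.
Suppose ◇□p→□◇p is valid. Take Rxy, Rxz and set V(p)={w : Ryw}. Then □p at y so ◇□p at x, so □◇p at x, so ◇p at z, giving w with Rzw and Ryw.

◇□p → □◇p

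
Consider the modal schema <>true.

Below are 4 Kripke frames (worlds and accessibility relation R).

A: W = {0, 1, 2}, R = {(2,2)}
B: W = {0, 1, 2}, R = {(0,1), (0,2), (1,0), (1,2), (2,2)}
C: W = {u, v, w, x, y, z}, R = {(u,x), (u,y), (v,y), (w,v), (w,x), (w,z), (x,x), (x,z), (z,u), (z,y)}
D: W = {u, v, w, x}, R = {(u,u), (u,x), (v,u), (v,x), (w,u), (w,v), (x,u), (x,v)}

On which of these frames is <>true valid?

B, D

This is the axiom for seriality; its first-order frame correspondent is forall x exists y Rxy.
A: fails — world 0 has no successor.
B: satisfies the condition.
C: fails — world y has no successor.
D: satisfies the condition.
Valid on: B, D.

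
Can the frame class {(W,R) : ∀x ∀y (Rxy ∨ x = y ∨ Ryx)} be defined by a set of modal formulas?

Any modally definable frame class is closed under disjoint unions.
Take 3 disjoint single-world reflexive frames: each is trivially connected, but their disjoint union has 3 worlds with no edge between distinct components, so it is not connected.
So the class is not modally definable.

Not modally definable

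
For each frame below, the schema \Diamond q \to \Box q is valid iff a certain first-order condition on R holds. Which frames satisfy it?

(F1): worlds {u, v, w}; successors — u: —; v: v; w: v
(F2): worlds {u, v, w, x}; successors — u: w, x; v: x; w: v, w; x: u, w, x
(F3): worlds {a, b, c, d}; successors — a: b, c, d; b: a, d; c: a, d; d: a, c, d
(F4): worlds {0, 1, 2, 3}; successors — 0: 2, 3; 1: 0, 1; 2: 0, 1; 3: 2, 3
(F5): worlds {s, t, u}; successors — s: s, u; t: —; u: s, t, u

The schema corresponds to partial functionality: \forall x \forall y \forall z (Rxy \wedge Rxz \to y = z).
(F1): holds.
(F2): fails — u sees both w and x.
(F3): fails — a sees both b and c.
(F4): fails — 0 sees both 2 and 3.
(F5): fails — s sees both s and u.
Valid on: (F1).

(F1)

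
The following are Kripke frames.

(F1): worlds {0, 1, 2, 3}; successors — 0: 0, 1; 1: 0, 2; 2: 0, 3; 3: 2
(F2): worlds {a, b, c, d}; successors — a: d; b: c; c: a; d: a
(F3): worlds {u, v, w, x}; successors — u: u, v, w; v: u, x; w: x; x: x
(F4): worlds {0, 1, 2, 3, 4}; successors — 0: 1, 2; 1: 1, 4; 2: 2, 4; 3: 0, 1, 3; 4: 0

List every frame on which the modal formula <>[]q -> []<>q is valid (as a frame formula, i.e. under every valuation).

(F2)

Frame correspondent (Sahlqvist): forall x forall y forall z (Rxy & Rxz -> exists w (Ryw & Rzw)) — i.e. convergence.
(F1): fails — R23 and R20 but 3 and 0 have no common successor.
(F2): condition met.
(F3): fails — Ruw and Ruu but w and u have no common successor.
(F4): fails — R11 and R14 but 1 and 4 have no common successor.
Valid on: (F2).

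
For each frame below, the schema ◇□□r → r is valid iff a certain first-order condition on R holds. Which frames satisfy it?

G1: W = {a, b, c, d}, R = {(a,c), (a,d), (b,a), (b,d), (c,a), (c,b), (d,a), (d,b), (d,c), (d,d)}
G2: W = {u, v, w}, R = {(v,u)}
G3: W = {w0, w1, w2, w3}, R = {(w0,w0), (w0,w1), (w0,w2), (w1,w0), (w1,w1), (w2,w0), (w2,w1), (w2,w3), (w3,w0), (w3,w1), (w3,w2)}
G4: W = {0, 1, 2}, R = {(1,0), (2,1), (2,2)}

This is the axiom for a generalized confluence (Geach) condition; its first-order frame correspondent is ∀x ∀y (xRy → ∃w (yR²w ∧ x = w)).
G1: ✓.
G2: fails — vRu but no t with uR²t and v=t.
G3: fails — w3Rw1 but no w with w1R²w and w3=w.
G4: fails — 1R0 but no w with 0R²w and 1=w.
Valid on: G1.

G1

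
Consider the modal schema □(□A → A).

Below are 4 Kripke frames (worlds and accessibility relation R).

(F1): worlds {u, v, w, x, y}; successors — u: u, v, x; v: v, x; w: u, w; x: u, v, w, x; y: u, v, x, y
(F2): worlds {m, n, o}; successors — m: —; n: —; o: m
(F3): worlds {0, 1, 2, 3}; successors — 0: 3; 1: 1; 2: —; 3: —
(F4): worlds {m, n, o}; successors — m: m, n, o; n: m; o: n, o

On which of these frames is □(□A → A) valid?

(F1)

This is the axiom for shift-reflexivity; its first-order frame correspondent is ∀x ∀y (Rxy → Ryy).
(F1): satisfies the condition.
(F2): fails — Rom but not Rmm.
(F3): fails — R03 but not R33.
(F4): fails — Ron but not Rnn.
Valid on: (F1).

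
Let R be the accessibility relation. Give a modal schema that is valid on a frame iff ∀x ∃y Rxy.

□q → ◇q

This is seriality; the standard corresponding axiom is D: □q → ◇q.
Suppose □q→◇q is valid. At any x set V(q)=W. Then □q at x, so ◇q at x, so x has a successor.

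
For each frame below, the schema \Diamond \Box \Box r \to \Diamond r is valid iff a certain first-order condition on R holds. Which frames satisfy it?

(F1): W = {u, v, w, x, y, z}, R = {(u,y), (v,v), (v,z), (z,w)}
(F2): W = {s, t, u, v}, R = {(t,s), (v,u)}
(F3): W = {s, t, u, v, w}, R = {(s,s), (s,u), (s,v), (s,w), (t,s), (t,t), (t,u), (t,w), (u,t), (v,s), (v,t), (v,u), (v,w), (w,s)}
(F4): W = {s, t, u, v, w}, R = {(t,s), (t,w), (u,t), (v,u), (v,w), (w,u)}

(F3)

Frame correspondent (Sahlqvist): \forall x \forall y (xRy \to \exists w (y R^2 w \wedge xRw)) — i.e. a generalized confluence (Geach) condition.
(F1): fails — uRy but no t with yR²t and uRt.
(F2): fails — tRs but no w with sR²w and tRw.
(F3): condition met.
(F4): fails — tRs but no w* with sR²w* and tRw*.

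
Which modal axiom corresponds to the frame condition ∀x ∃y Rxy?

This is seriality; the standard corresponding axiom is D: □p → ◇p.

□p → ◇p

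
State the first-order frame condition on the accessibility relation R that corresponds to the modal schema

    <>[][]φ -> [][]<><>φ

forall x forall y forall z ((xRy & x R^2 z) -> exists w (y R^2 w & z R^2 w))

This is a Sahlqvist (Geach-type) schema ◇^1□^2φ → □^2◇^2φ.
First-order correspondent: forall x forall y forall z ((xRy & x R^2 z) -> exists w (y R^2 w & z R^2 w)).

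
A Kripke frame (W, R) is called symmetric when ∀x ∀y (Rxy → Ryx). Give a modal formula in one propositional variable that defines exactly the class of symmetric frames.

q → □◇q

A defining formula is q → □◇q (the B axiom).
Suppose q→□◇q is valid. Take Rxy and set V(q)={x}. Then q at x, so □◇q at x, so ◇q at y, so some z with Ryz has q; z=x, i.e. Ryx.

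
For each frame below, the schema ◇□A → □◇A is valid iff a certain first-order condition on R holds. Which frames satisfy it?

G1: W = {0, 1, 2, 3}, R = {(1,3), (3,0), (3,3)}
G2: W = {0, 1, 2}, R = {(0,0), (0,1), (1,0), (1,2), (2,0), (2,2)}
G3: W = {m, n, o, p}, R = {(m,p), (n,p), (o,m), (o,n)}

This is the axiom for convergence; its first-order frame correspondent is ∀x ∀y ∀z (Rxy ∧ Rxz → ∃w (Ryw ∧ Rzw)).
G1: fails — R33 and R30 but 3 and 0 have no common successor.
G2: ✓.
G3: fails — Rmp and Rmp but p and p have no common successor.
Valid on: G2.

G2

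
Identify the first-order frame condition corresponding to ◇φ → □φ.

This is the CD axiom.
Its frame correspondent is partial functionality — ∀x ∀y ∀z (Rxy ∧ Rxz → y = z).

partial functionality: ∀x ∀y ∀z (Rxy ∧ Rxz → y = z)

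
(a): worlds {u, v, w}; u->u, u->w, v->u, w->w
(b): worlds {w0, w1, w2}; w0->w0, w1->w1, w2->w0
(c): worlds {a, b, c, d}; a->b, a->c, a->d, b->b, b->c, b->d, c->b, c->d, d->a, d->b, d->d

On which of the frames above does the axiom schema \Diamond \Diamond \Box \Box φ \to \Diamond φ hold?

This is the axiom for a generalized confluence (Geach) condition; its first-order frame correspondent is \forall x \forall y (x R^2 y \to \exists w (y R^2 w \wedge xRw)).
(a): fails — vR²w but no t with wR²t and vRt.
(b): ✓.
(c): ✓.
Valid on: (b), (c).

(b), (c)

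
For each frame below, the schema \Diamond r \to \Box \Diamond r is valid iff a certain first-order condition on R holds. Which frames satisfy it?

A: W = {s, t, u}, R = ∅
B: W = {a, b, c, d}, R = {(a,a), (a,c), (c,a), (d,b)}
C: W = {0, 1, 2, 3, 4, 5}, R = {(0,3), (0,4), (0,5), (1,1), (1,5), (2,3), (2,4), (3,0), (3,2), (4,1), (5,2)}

A

This is the axiom for the Euclidean property; its first-order frame correspondent is \forall x \forall y \forall z (Rxy \wedge Rxz \to Ryz).
A: holds.
B: fails — Rac and Rac but not Rcc.
C: fails — R04 and R04 but not R44.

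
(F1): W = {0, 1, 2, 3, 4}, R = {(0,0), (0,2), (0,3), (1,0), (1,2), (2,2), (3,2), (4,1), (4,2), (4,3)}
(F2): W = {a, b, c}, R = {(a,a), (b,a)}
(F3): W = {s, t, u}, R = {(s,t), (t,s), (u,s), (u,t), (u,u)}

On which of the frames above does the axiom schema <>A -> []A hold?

Frame correspondent (Sahlqvist): forall x forall y forall z (Rxy & Rxz -> y = z) — i.e. partial functionality.
(F1): fails — 0 sees both 0 and 2.
(F2): holds.
(F3): fails — u sees both s and t.
Valid on: (F2).

(F2)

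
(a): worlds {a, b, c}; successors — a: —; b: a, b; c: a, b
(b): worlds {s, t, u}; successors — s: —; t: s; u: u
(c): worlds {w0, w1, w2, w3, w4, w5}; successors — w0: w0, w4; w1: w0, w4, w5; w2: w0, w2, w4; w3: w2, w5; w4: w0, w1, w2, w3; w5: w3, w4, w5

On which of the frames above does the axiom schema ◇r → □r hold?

(b)

The schema corresponds to partial functionality: ∀x ∀y ∀z (Rxy ∧ Rxz → y = z).
(a): fails — b sees both a and b.
(b): satisfies the condition.
(c): fails — w0 sees both w0 and w4.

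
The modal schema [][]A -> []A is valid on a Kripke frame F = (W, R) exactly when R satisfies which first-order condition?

Suppose □□A→□A is valid. Take Rxy and set V(A)={w : xR²w}. Then □□A at x, so □A at x, so A at y, i.e. ∃z(Rxz∧Rzy).
Conversely, on a frame with density the schema holds at every world under every valuation.
So the correspondent is density.

density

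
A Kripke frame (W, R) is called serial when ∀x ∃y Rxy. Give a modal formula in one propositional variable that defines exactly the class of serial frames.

□s → ◇s

This is seriality; the standard corresponding axiom is D: □s → ◇s.
Suppose □s→◇s is valid. At any x set V(s)=W. Then □s at x, so ◇s at x, so x has a successor.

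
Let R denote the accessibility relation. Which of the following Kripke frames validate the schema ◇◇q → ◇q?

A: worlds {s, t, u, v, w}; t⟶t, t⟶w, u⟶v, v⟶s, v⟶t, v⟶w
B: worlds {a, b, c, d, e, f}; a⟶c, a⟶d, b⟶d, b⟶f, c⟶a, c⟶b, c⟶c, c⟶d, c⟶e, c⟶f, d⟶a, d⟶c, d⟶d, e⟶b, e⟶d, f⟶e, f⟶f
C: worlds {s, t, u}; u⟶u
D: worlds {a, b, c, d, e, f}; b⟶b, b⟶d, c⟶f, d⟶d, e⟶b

Frame correspondent (Sahlqvist): ∀x ∀y ∀z (Rxy ∧ Ryz → Rxz) — i.e. transitivity.
A: fails — Ruv and Rvw but not Ruw.
B: fails — Reb and Rbf but not Ref.
C: satisfies the condition.
D: fails — Reb and Rbd but not Red.
Valid on: C.

C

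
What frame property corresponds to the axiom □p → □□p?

transitivity

Suppose □p→□□p is valid. Take Rxy, Ryz and set V(p)={w : Rxw}. Then □p at x, so □□p at x, so □p at y, so p at z, i.e. Rxz.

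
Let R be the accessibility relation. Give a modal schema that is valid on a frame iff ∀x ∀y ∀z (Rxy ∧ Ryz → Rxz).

□r → □□r

This is transitivity; the standard corresponding axiom is 4: □r → □□r.
Suppose □r→□□r is valid. Take Rxy, Ryz and set V(r)={w : Rxw}. Then □r at x, so □□r at x, so □r at y, so r at z, i.e. Rxz.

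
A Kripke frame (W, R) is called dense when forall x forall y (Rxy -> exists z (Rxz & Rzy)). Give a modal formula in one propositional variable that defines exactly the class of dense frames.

A defining formula is □□q → □q (the C4 axiom).

□□q → □q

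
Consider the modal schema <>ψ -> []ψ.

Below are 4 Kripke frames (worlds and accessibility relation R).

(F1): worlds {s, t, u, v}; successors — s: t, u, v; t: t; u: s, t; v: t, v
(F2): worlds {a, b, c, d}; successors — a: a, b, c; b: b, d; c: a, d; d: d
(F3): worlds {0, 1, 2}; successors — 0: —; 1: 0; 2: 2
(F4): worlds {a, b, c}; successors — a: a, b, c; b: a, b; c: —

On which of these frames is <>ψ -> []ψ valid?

The schema corresponds to partial functionality: forall x forall y forall z (Rxy & Rxz -> y = z).
(F1): fails — s sees both t and u.
(F2): fails — a sees both a and b.
(F3): ✓.
(F4): fails — a sees both a and b.

(F3)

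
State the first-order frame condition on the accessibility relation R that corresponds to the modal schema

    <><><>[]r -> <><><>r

forall x forall y (x R^3 y -> exists w (yRw & x R^3 w))

This is a Sahlqvist (Geach-type) schema ◇^3□^1r → □^0◇^3r.
Minimal-valuation argument: fix x; take any y with xR^3y and any z with xR^0z. Set V(r) to the set of worlds R-reachable from y in exactly 1 step. Then □^1r holds at y, so the antecedent holds at x; validity forces ◇^3r at z, giving a w with zR^3w and yR^1w.
First-order correspondent: forall x forall y (x R^3 y -> exists w (yRw & x R^3 w)).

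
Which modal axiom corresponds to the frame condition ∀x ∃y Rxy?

A defining formula is □ψ → ◇ψ (the D axiom).
Suppose □ψ→◇ψ is valid. At any x set V(ψ)=W. Then □ψ at x, so ◇ψ at x, so x has a successor.

□ψ → ◇ψ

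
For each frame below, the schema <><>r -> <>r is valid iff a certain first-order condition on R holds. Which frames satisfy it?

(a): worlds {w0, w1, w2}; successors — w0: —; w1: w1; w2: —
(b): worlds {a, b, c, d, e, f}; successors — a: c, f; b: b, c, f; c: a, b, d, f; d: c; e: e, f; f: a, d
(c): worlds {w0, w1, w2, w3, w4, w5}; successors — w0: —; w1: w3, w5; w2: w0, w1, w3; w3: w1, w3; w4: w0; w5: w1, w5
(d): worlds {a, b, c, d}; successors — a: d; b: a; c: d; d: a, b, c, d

(a)

Frame correspondent (Sahlqvist): forall x forall y forall z (Rxy & Ryz -> Rxz) — i.e. transitivity.
(a): satisfies the condition.
(b): fails — Rbc and Rcd but not Rbd.
(c): fails — Rw1w5 and Rw5w1 but not Rw1w1.
(d): fails — Rcd and Rdc but not Rcc.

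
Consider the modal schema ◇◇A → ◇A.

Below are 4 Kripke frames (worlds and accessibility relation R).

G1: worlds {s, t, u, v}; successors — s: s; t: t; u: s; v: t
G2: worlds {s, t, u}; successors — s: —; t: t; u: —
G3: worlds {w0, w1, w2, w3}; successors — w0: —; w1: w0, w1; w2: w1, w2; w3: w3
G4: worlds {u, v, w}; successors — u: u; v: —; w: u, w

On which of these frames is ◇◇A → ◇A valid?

Frame correspondent (Sahlqvist): ∀x ∀y ∀z (Rxy ∧ Ryz → Rxz) — i.e. transitivity.
G1: holds.
G2: holds.
G3: fails — Rw2w1 and Rw1w0 but not Rw2w0.
G4: holds.
Valid on: G1, G2, G4.

G1, G2, G4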